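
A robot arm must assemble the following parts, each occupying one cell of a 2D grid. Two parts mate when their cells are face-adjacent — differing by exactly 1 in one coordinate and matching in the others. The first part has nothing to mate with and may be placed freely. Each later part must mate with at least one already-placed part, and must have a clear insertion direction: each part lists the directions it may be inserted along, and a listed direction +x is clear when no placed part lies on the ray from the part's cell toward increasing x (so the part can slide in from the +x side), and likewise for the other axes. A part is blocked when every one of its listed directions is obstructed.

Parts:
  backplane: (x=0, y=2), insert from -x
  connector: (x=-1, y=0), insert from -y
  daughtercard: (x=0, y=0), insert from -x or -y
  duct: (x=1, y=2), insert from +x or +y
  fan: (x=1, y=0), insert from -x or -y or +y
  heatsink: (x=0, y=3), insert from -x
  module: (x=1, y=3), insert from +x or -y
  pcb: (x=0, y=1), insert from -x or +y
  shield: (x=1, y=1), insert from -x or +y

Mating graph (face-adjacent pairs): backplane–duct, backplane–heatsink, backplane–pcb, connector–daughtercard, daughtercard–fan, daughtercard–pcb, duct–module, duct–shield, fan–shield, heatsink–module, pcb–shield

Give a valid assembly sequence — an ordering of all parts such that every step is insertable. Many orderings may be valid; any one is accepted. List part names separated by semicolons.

shield; fan; pcb; duct; backplane; heatsink; module; daughtercard; connector

1. shield@(1, 1) [-x clear] — {shield}
2. fan@(1, 0) [-x clear] — {fan, shield}
3. pcb@(0, 1) [-x clear] — {fan, pcb, shield}
4. duct@(1, 2) [+x clear] — {duct, fan, pcb, shield}
5. backplane@(0, 2) [-x clear] — {backplane, duct, fan, pcb, shield}
6. heatsink@(0, 3) [-x clear] — {backplane, duct, fan, heatsink, pcb, shield}
7. module@(1, 3) [+x clear] — {backplane, duct, fan, heatsink, module, pcb, shield}
8. daughtercard@(0, 0) [-x clear] — {backplane, daughtercard, duct, fan, heatsink, module, pcb, shield}
9. connector@(-1, 0) [-y clear] — {backplane, connector, daughtercard, duct, fan, heatsink, module, pcb, shield}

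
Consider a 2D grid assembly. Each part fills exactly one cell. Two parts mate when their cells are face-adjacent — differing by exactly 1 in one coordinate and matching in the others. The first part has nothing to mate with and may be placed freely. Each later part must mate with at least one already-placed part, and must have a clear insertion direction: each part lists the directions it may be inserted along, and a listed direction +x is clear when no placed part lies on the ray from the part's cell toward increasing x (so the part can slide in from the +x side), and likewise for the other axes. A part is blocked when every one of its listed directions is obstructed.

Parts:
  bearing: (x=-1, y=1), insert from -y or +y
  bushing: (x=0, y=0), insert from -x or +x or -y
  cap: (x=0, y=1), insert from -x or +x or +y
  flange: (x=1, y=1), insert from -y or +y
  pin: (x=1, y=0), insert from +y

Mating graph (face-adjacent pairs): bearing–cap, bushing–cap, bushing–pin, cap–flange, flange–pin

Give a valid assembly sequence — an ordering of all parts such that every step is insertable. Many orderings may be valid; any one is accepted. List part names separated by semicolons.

1. pin@(1, 0) [+y clear] — {pin}
2. flange@(1, 1) [+y clear] — {flange, pin}
3. cap@(0, 1) [-x clear] — {cap, flange, pin}
4. bearing@(-1, 1) [-y clear] — {bearing, cap, flange, pin}
5. bushing@(0, 0) [-x clear] — {bearing, bushing, cap, flange, pin}

pin; flange; cap; bearing; bushing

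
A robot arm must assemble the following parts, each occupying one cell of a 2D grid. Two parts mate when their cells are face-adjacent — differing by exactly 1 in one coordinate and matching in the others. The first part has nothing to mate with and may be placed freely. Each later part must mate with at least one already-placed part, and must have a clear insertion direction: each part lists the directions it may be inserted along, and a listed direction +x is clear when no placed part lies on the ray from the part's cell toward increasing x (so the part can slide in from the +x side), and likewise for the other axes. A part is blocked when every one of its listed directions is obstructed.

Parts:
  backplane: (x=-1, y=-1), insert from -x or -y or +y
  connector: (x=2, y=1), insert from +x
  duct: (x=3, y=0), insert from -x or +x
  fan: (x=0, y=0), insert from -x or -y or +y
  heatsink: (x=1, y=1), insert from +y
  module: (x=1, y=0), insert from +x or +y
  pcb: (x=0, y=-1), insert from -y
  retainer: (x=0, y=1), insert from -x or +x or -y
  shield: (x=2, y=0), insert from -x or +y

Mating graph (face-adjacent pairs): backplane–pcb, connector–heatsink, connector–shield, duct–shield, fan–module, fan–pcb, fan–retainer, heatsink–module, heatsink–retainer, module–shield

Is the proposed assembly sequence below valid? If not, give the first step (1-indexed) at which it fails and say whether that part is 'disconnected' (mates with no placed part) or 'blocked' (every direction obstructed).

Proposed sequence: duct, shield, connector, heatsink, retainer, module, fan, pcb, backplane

Invalid at step 6 (blocked)

1. duct@(3, 0) [-x clear] — {duct}
2. shield@(2, 0) [-x clear] — {duct, shield}
3. connector@(2, 1) [+x clear] — {connector, duct, shield}
4. heatsink@(1, 1) [+y clear] — {connector, duct, heatsink, shield}
5. retainer@(0, 1) [-x clear] — {connector, duct, heatsink, retainer, shield}
6. module@(1, 0) — +x/+y all obstructed ⇒ blocked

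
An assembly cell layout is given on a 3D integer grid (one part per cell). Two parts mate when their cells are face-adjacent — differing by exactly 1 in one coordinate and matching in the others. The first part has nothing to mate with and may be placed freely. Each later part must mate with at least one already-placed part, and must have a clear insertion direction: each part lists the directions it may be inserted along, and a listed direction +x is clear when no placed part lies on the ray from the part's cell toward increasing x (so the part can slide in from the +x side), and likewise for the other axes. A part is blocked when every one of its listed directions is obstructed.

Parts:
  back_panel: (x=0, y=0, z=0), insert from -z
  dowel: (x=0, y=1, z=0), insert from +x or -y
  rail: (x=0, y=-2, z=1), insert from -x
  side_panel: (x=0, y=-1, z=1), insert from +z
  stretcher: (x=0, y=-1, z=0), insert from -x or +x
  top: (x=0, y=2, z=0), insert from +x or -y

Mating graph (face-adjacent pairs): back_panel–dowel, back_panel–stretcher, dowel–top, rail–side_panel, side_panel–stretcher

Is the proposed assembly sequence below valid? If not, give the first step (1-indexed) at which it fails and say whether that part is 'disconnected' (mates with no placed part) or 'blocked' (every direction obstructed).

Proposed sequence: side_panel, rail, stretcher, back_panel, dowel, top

Valid

1. side_panel@(0, -1, 1) [+z clear] — {side_panel}
2. rail@(0, -2, 1) [-x clear] — {rail, side_panel}
3. stretcher@(0, -1, 0) [-x clear] — {rail, side_panel, stretcher}
4. back_panel@(0, 0, 0) [-z clear] — {back_panel, rail, side_panel, stretcher}
5. dowel@(0, 1, 0) [+x clear] — {back_panel, dowel, rail, side_panel, stretcher}
6. top@(0, 2, 0) [+x clear] — {back_panel, dowel, rail, side_panel, stretcher, top}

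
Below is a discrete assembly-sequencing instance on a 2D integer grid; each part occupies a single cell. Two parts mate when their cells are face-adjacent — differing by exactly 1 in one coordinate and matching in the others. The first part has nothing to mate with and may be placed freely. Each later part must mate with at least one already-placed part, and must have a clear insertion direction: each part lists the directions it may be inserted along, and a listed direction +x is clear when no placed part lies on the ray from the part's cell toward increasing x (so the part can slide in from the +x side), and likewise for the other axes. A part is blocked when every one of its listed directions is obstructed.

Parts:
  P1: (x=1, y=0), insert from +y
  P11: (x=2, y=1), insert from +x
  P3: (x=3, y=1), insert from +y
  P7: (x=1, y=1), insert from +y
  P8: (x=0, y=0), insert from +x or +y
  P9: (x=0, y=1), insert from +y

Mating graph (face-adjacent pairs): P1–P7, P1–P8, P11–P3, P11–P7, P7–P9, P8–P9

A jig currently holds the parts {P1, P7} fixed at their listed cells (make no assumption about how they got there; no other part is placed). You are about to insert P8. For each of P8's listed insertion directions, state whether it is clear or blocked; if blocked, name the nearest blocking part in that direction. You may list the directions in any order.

+x: nearest on ray is P1@(1, 0) ⇒ blocked
+y: ray from P8(0, 0) has no placed part ⇒ clear

+x: blocked by P1; +y: clear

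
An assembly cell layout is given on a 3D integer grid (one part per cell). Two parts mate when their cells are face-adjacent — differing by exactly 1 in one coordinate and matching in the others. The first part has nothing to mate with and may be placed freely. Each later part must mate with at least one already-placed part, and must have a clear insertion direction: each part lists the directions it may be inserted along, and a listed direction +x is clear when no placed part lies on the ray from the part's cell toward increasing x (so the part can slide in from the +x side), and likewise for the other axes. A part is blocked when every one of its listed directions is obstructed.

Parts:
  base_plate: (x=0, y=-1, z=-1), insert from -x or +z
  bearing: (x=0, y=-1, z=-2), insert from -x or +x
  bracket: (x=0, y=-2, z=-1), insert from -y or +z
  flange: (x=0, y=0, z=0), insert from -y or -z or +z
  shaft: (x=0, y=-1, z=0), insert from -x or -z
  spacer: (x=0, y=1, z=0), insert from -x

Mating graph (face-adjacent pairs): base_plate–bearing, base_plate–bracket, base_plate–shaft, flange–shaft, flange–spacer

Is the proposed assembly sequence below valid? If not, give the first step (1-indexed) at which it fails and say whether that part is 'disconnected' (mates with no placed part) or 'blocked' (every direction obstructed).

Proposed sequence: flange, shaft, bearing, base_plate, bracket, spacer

1. flange@(0, 0, 0) [-y clear] — {flange}
2. shaft@(0, -1, 0) [-x clear] — {flange, shaft}
3. bearing@(0, -1, -2) — no placed neighbour ⇒ disconnected

Invalid at step 3 (disconnected)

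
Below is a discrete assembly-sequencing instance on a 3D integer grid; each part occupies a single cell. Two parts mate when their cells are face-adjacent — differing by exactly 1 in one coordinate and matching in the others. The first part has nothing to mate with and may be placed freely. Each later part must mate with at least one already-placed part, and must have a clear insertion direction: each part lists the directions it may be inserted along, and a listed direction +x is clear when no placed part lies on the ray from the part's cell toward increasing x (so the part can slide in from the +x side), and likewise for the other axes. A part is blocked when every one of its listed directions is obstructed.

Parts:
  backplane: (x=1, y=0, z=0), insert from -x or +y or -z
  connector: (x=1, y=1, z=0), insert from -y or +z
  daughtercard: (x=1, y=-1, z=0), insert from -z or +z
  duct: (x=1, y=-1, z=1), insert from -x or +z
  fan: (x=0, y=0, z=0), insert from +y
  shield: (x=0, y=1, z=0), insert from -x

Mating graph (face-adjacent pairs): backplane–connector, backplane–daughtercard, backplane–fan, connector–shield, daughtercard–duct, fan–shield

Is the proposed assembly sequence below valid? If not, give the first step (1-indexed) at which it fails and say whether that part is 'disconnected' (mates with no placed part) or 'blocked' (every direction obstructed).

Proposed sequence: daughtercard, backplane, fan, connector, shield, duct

1. daughtercard@(1, -1, 0) [-z clear] — {daughtercard}
2. backplane@(1, 0, 0) [-x clear] — {backplane, daughtercard}
3. fan@(0, 0, 0) [+y clear] — {backplane, daughtercard, fan}
4. connector@(1, 1, 0) [+z clear] — {backplane, connector, daughtercard, fan}
5. shield@(0, 1, 0) [-x clear] — {backplane, connector, daughtercard, fan, shield}
6. duct@(1, -1, 1) [-x clear] — {backplane, connector, daughtercard, duct, fan, shield}

Valid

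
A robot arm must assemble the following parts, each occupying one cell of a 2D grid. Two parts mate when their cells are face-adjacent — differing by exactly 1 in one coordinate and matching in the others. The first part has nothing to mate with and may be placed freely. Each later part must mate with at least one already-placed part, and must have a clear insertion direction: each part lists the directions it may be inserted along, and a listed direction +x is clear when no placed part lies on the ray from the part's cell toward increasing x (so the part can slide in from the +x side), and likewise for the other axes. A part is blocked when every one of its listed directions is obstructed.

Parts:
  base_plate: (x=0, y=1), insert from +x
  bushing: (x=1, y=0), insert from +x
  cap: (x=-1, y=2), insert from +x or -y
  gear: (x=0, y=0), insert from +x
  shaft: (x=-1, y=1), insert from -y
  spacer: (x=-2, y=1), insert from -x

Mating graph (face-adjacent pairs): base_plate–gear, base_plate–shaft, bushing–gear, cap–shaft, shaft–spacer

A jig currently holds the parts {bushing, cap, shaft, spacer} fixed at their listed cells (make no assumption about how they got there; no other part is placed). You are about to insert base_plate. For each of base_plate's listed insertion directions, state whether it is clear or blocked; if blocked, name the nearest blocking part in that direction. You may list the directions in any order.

+x: ray from base_plate(0, 1) has no placed part ⇒ clear

+x: clear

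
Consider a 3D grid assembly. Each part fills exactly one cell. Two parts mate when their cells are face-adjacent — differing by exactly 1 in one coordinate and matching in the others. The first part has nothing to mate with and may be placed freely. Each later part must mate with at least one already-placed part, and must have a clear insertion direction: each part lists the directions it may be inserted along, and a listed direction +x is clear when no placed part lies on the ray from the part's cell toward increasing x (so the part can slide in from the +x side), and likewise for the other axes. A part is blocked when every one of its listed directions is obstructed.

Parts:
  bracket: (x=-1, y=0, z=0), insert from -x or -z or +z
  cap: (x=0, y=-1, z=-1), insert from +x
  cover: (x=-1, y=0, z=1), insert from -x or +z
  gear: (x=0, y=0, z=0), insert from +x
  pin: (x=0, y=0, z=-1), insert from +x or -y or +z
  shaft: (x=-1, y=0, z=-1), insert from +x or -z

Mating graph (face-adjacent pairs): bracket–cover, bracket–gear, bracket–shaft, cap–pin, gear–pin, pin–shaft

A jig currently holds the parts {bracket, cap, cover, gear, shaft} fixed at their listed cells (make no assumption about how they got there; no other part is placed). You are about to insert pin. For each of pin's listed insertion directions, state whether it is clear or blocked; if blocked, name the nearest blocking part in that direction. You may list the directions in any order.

+x: clear; +z: blocked by gear; -y: blocked by cap

+x: ray from pin(0, 0, -1) has no placed part ⇒ clear
-y: nearest on ray is cap@(0, -1, -1) ⇒ blocked
+z: nearest on ray is gear@(0, 0, 0) ⇒ blocked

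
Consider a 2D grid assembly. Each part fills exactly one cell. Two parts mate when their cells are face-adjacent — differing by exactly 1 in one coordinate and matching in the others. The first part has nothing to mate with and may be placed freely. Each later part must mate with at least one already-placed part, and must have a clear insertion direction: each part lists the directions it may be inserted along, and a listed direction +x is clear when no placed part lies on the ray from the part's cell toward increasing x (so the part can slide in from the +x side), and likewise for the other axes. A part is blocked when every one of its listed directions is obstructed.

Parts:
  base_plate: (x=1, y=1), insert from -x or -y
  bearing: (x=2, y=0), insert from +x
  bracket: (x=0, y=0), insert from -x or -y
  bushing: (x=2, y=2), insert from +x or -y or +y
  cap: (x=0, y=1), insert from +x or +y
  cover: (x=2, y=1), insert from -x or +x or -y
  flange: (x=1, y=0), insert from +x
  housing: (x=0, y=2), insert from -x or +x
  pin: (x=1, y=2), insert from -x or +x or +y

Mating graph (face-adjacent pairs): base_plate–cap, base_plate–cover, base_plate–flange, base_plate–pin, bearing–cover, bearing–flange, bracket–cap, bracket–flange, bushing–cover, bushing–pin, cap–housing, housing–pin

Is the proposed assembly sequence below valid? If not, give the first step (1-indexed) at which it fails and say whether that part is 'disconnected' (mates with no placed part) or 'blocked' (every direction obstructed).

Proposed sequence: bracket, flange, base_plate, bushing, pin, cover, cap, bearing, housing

1. bracket@(0, 0) [-x clear] — {bracket}
2. flange@(1, 0) [+x clear] — {bracket, flange}
3. base_plate@(1, 1) [-x clear] — {base_plate, bracket, flange}
4. bushing@(2, 2) — no placed neighbour ⇒ disconnected

Invalid at step 4 (disconnected)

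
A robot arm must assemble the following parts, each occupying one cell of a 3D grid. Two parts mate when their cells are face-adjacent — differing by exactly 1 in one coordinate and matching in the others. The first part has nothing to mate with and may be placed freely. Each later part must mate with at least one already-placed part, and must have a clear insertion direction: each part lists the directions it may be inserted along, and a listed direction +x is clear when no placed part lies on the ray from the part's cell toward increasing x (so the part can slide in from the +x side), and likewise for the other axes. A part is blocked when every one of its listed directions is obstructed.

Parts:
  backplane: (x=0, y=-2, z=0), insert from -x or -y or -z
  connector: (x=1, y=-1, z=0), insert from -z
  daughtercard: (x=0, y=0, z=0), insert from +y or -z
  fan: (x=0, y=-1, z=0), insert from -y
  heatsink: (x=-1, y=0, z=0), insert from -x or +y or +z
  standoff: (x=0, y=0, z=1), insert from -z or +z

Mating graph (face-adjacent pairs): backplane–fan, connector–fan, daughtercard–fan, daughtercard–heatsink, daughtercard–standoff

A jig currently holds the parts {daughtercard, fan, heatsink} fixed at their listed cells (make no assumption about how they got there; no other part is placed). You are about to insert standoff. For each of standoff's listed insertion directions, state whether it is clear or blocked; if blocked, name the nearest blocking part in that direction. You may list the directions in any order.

+z: clear; -z: blocked by daughtercard

-z: nearest on ray is daughtercard@(0, 0, 0) ⇒ blocked
+z: ray from standoff(0, 0, 1) has no placed part ⇒ clear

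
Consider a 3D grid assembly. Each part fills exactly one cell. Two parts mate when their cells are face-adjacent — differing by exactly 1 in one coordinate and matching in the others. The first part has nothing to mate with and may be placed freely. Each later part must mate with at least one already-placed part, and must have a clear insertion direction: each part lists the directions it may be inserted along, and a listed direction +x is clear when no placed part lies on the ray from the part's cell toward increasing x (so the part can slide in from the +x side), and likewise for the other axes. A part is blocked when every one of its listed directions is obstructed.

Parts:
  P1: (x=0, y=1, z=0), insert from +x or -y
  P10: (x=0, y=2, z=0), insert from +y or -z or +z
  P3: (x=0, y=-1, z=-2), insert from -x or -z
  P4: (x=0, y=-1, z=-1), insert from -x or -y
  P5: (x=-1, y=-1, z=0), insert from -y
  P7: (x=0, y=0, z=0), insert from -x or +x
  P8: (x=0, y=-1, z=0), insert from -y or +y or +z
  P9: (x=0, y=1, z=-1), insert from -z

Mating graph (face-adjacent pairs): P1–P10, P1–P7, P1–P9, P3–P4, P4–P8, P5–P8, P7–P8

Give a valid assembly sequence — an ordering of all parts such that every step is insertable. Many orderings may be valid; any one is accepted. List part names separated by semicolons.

P10; P1; P9; P7; P8; P4; P3; P5

1. P10@(0, 2, 0) [+y clear] — {P10}
2. P1@(0, 1, 0) [+x clear] — {P1, P10}
3. P9@(0, 1, -1) [-z clear] — {P1, P10, P9}
4. P7@(0, 0, 0) [-x clear] — {P1, P10, P7, P9}
5. P8@(0, -1, 0) [-y clear] — {P1, P10, P7, P8, P9}
6. P4@(0, -1, -1) [-x clear] — {P1, P10, P4, P7, P8, P9}
7. P3@(0, -1, -2) [-x clear] — {P1, P10, P3, P4, P7, P8, P9}
8. P5@(-1, -1, 0) [-y clear] — {P1, P10, P3, P4, P5, P7, P8, P9}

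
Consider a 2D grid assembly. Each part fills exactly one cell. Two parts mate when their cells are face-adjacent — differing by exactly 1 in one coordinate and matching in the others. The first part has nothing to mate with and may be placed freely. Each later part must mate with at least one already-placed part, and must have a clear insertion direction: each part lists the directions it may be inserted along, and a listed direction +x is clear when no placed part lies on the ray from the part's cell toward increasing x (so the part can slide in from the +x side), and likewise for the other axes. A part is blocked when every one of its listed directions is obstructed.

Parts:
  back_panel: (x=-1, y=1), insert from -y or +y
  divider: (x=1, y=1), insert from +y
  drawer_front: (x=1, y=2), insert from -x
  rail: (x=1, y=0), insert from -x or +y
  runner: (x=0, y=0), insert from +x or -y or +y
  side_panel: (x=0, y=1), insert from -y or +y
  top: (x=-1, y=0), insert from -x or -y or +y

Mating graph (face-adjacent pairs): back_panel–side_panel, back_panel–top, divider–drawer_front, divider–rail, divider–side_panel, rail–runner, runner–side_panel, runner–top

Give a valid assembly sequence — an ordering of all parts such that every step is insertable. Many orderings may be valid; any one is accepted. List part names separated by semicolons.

rail; divider; runner; top; back_panel; side_panel; drawer_front

1. rail@(1, 0) [-x clear] — {rail}
2. divider@(1, 1) [+y clear] — {divider, rail}
3. runner@(0, 0) [-y clear] — {divider, rail, runner}
4. top@(-1, 0) [-x clear] — {divider, rail, runner, top}
5. back_panel@(-1, 1) [+y clear] — {back_panel, divider, rail, runner, top}
6. side_panel@(0, 1) [+y clear] — {back_panel, divider, rail, runner, side_panel, top}
7. drawer_front@(1, 2) [-x clear] — {back_panel, divider, drawer_front, rail, runner, side_panel, top}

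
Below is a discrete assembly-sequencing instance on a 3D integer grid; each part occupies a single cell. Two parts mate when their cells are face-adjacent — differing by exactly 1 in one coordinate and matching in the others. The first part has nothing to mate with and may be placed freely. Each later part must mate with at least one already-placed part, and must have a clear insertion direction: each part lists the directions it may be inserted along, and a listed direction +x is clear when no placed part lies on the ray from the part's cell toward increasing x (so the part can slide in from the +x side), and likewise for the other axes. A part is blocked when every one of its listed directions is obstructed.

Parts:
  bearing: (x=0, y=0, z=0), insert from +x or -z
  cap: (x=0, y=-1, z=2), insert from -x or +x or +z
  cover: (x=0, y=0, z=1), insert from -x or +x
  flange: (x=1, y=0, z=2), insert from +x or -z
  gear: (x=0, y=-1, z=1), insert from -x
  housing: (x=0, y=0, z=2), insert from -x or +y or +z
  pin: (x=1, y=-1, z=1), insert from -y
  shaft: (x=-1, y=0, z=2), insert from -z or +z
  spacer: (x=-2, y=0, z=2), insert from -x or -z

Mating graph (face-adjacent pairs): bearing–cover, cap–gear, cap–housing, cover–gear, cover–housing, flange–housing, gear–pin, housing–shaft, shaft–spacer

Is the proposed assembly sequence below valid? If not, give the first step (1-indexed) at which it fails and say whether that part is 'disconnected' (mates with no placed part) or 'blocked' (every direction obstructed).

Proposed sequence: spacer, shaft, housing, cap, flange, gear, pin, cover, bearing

1. spacer@(-2, 0, 2) [-x clear] — {spacer}
2. shaft@(-1, 0, 2) [-z clear] — {shaft, spacer}
3. housing@(0, 0, 2) [+y clear] — {housing, shaft, spacer}
4. cap@(0, -1, 2) [-x clear] — {cap, housing, shaft, spacer}
5. flange@(1, 0, 2) [+x clear] — {cap, flange, housing, shaft, spacer}
6. gear@(0, -1, 1) [-x clear] — {cap, flange, gear, housing, shaft, spacer}
7. pin@(1, -1, 1) [-y clear] — {cap, flange, gear, housing, pin, shaft, spacer}
8. cover@(0, 0, 1) [-x clear] — {cap, cover, flange, gear, housing, pin, shaft, spacer}
9. bearing@(0, 0, 0) [+x clear] — {bearing, cap, cover, flange, gear, housing, pin, shaft, spacer}

Valid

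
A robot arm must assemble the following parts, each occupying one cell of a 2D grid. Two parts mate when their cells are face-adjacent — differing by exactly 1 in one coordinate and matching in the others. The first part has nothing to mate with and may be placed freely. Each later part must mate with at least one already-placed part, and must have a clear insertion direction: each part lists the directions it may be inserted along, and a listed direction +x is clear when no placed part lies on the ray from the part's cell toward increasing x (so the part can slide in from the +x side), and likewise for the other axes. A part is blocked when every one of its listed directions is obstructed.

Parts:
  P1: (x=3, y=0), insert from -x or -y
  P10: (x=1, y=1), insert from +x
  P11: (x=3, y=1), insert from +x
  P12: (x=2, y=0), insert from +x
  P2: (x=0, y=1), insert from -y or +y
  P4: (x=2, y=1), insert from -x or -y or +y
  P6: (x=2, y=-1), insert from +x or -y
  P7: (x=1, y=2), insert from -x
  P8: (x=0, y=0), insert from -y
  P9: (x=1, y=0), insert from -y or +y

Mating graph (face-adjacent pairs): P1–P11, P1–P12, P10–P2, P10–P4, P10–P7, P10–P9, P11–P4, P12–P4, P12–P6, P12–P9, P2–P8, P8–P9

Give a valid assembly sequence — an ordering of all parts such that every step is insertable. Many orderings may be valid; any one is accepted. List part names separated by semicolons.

1. P8@(0, 0) [-y clear] — {P8}
2. P2@(0, 1) [+y clear] — {P2, P8}
3. P10@(1, 1) [+x clear] — {P10, P2, P8}
4. P9@(1, 0) [-y clear] — {P10, P2, P8, P9}
5. P4@(2, 1) [-y clear] — {P10, P2, P4, P8, P9}
6. P11@(3, 1) [+x clear] — {P10, P11, P2, P4, P8, P9}
7. P7@(1, 2) [-x clear] — {P10, P11, P2, P4, P7, P8, P9}
8. P12@(2, 0) [+x clear] — {P10, P11, P12, P2, P4, P7, P8, P9}
9. P1@(3, 0) [-y clear] — {P1, P10, P11, P12, P2, P4, P7, P8, P9}
10. P6@(2, -1) [+x clear] — {P1, P10, P11, P12, P2, P4, P6, P7, P8, P9}

P8; P2; P10; P9; P4; P11; P7; P12; P1; P6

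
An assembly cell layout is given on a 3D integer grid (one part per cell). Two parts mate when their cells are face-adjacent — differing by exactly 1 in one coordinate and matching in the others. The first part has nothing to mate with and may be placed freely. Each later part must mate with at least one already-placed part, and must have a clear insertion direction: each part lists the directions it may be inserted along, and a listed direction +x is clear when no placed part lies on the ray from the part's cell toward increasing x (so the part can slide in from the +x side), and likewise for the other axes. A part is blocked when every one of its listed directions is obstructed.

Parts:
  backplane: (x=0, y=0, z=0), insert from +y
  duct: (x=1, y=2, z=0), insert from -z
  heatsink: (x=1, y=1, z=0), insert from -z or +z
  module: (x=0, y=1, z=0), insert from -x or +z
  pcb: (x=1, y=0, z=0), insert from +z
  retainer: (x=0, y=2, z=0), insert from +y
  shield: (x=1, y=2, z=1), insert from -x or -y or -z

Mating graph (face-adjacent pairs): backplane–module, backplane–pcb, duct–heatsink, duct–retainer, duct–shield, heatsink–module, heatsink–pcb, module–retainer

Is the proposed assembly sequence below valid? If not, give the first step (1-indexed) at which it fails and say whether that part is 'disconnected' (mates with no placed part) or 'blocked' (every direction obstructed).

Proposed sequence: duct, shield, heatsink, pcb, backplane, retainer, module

1. duct@(1, 2, 0) [-z clear] — {duct}
2. shield@(1, 2, 1) [-x clear] — {duct, shield}
3. heatsink@(1, 1, 0) [-z clear] — {duct, heatsink, shield}
4. pcb@(1, 0, 0) [+z clear] — {duct, heatsink, pcb, shield}
5. backplane@(0, 0, 0) [+y clear] — {backplane, duct, heatsink, pcb, shield}
6. retainer@(0, 2, 0) [+y clear] — {backplane, duct, heatsink, pcb, retainer, shield}
7. module@(0, 1, 0) [-x clear] — {backplane, duct, heatsink, module, pcb, retainer, shield}

Valid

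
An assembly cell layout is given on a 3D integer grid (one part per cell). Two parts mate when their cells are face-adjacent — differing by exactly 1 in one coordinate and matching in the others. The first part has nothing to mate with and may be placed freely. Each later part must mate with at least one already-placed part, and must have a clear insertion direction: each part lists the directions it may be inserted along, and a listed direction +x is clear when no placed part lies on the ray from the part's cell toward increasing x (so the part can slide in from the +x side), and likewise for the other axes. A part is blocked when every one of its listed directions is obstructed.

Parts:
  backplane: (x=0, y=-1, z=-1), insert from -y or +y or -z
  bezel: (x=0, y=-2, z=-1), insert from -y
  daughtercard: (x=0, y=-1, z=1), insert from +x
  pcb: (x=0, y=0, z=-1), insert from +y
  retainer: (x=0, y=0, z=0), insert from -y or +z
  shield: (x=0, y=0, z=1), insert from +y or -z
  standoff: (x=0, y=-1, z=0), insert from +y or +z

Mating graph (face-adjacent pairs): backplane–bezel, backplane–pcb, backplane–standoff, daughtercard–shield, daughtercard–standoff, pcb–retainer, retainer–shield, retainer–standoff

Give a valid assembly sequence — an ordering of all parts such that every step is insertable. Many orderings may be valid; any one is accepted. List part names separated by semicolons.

retainer; shield; pcb; backplane; bezel; standoff; daughtercard

1. retainer@(0, 0, 0) [-y clear] — {retainer}
2. shield@(0, 0, 1) [+y clear] — {retainer, shield}
3. pcb@(0, 0, -1) [+y clear] — {pcb, retainer, shield}
4. backplane@(0, -1, -1) [-y clear] — {backplane, pcb, retainer, shield}
5. bezel@(0, -2, -1) [-y clear] — {backplane, bezel, pcb, retainer, shield}
6. standoff@(0, -1, 0) [+z clear] — {backplane, bezel, pcb, retainer, shield, standoff}
7. daughtercard@(0, -1, 1) [+x clear] — {backplane, bezel, daughtercard, pcb, retainer, shield, standoff}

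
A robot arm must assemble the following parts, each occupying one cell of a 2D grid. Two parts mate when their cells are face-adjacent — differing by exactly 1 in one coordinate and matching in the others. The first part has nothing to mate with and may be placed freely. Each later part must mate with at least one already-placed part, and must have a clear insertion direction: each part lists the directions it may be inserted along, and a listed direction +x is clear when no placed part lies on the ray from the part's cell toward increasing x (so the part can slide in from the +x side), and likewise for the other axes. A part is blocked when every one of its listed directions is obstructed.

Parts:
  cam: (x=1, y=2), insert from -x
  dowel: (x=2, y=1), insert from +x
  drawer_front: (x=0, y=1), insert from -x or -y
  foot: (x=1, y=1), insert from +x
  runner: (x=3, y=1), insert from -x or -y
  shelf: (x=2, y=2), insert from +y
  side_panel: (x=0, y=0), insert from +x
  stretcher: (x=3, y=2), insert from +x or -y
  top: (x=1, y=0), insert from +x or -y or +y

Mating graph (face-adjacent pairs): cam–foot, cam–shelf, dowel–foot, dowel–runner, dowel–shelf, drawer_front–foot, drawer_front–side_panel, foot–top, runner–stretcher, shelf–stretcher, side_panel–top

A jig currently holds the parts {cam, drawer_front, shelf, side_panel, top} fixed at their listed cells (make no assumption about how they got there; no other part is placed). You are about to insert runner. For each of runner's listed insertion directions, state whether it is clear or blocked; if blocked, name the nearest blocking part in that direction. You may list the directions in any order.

-x: blocked by drawer_front; -y: clear

-x: nearest on ray is drawer_front@(0, 1) ⇒ blocked
-y: ray from runner(3, 1) has no placed part ⇒ clear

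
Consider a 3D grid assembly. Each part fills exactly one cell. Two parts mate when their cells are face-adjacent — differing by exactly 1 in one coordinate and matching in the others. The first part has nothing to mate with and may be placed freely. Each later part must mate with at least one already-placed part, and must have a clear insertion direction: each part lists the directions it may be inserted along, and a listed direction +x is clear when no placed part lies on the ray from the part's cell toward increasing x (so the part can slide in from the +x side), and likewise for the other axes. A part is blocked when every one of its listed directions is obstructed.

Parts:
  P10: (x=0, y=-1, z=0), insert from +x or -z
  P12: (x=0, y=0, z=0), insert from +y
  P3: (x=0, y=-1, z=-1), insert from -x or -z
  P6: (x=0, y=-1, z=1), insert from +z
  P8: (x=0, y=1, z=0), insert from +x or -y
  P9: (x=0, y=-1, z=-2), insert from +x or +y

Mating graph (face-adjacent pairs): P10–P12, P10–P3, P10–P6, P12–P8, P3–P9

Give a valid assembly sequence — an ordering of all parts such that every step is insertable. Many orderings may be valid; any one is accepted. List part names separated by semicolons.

1. P12@(0, 0, 0) [+y clear] — {P12}
2. P8@(0, 1, 0) [+x clear] — {P12, P8}
3. P10@(0, -1, 0) [+x clear] — {P10, P12, P8}
4. P6@(0, -1, 1) [+z clear] — {P10, P12, P6, P8}
5. P3@(0, -1, -1) [-x clear] — {P10, P12, P3, P6, P8}
6. P9@(0, -1, -2) [+x clear] — {P10, P12, P3, P6, P8, P9}

P12; P8; P10; P6; P3; P9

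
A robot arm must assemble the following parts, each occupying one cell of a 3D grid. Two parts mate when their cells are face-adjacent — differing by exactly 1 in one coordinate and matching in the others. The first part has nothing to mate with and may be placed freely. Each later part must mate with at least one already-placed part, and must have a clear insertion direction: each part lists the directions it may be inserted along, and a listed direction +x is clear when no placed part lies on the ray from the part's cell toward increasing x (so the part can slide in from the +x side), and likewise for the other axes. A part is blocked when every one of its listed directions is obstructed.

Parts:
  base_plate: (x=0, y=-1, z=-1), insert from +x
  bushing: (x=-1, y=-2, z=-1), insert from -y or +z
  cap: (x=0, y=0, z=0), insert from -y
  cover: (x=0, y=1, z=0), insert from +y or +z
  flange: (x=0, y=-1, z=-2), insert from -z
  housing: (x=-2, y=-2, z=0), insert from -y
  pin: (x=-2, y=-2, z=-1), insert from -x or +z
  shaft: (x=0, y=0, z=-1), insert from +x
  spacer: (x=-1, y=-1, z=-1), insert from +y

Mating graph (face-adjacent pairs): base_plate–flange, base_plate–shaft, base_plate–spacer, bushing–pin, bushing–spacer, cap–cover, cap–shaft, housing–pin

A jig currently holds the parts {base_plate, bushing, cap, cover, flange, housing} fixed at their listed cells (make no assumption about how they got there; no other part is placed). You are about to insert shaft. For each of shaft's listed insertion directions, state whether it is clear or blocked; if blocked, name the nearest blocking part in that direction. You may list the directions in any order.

+x: ray from shaft(0, 0, -1) has no placed part ⇒ clear

+x: clear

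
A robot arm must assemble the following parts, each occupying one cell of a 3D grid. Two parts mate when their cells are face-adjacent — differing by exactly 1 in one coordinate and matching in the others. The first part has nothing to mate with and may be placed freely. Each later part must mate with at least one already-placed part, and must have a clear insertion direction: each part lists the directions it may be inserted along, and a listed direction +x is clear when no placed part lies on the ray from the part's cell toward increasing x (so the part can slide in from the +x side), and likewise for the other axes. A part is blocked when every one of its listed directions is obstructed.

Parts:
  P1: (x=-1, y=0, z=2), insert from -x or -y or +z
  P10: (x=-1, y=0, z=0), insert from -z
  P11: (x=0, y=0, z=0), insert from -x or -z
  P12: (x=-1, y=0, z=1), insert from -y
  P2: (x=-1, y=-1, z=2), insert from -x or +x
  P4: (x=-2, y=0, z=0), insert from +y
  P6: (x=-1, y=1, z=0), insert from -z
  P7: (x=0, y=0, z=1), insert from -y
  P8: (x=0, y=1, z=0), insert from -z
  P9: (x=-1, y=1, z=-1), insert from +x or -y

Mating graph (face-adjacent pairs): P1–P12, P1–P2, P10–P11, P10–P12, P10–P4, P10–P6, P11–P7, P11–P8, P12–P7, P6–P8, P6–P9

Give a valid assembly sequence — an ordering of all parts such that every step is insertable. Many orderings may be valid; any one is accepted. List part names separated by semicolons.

1. P8@(0, 1, 0) [-z clear] — {P8}
2. P6@(-1, 1, 0) [-z clear] — {P6, P8}
3. P10@(-1, 0, 0) [-z clear] — {P10, P6, P8}
4. P4@(-2, 0, 0) [+y clear] — {P10, P4, P6, P8}
5. P12@(-1, 0, 1) [-y clear] — {P10, P12, P4, P6, P8}
6. P1@(-1, 0, 2) [-x clear] — {P1, P10, P12, P4, P6, P8}
7. P9@(-1, 1, -1) [+x clear] — {P1, P10, P12, P4, P6, P8, P9}
8. P2@(-1, -1, 2) [-x clear] — {P1, P10, P12, P2, P4, P6, P8, P9}
9. P7@(0, 0, 1) [-y clear] — {P1, P10, P12, P2, P4, P6, P7, P8, P9}
10. P11@(0, 0, 0) [-z clear] — {P1, P10, P11, P12, P2, P4, P6, P7, P8, P9}

P8; P6; P10; P4; P12; P1; P9; P2; P7; P11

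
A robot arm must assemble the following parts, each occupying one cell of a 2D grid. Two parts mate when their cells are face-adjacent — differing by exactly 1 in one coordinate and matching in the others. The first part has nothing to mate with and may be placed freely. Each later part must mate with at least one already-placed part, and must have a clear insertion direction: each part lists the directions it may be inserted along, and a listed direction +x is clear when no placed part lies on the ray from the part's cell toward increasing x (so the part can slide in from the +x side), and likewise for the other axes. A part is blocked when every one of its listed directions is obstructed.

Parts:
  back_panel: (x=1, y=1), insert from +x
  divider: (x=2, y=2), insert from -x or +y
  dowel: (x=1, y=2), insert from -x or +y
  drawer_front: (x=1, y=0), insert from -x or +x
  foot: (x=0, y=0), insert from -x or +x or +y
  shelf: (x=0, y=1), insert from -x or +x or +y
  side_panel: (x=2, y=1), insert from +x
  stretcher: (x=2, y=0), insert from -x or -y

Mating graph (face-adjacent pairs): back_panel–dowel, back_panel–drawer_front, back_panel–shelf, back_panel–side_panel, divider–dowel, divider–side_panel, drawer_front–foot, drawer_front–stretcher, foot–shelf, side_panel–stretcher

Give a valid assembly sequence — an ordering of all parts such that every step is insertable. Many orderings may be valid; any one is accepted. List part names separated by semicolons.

1. back_panel@(1, 1) [+x clear] — {back_panel}
2. dowel@(1, 2) [-x clear] — {back_panel, dowel}
3. side_panel@(2, 1) [+x clear] — {back_panel, dowel, side_panel}
4. shelf@(0, 1) [-x clear] — {back_panel, dowel, shelf, side_panel}
5. foot@(0, 0) [-x clear] — {back_panel, dowel, foot, shelf, side_panel}
6. divider@(2, 2) [+y clear] — {back_panel, divider, dowel, foot, shelf, side_panel}
7. drawer_front@(1, 0) [+x clear] — {back_panel, divider, dowel, drawer_front, foot, shelf, side_panel}
8. stretcher@(2, 0) [-y clear] — {back_panel, divider, dowel, drawer_front, foot, shelf, side_panel, stretcher}

back_panel; dowel; side_panel; shelf; foot; divider; drawer_front; stretcher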